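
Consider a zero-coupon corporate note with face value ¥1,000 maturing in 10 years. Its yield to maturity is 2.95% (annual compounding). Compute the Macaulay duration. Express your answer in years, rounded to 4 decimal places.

10.0000 years

A zero-coupon bond has a single cash flow at maturity, so its Macaulay duration equals its maturity: 10 years.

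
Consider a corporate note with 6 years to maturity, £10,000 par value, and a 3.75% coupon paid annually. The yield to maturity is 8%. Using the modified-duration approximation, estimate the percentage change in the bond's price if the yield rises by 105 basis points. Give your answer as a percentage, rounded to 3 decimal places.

-5.262%

Periodic yield y = 0.08. Modified duration first:
  t   CF        PV=CF/(1+0.08)^t    t·PV
  1       375.00       347.2222       347.2222
  2       375.00       321.5021       643.0041
  3       375.00       297.6871       893.0613
  4       375.00       275.6362     1,102.5448
  5       375.00       255.2187     1,276.0935
  6    10,375.00     6,538.0099    39,228.0593
  Σ                  8,035.2761    43,489.9852
P = 8,035.2761; D_Mac = 5.41238 yrs; D_mod = 5.41238/(1+0.08) = 5.01146 yrs.
ΔP/P ≈ -D_mod · Δy = -5.01146 × (+0.0105) = -0.052620 = -5.2620%.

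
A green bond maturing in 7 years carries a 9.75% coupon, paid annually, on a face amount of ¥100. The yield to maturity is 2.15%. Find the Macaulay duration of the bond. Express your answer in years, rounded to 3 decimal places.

5.700 years

Periodic yield y = 0.0215. Discount each cash flow and weight by its year:
  t   CF        PV=CF/(1+0.0215)^t    t·PV
  1         9.75         9.5448         9.5448
  2         9.75         9.3439        18.6878
  3         9.75         9.1472        27.4417
  4         9.75         8.9547        35.8188
  5         9.75         8.7662        43.8311
  6         9.75         8.5817        51.4903
  7       109.75        94.5662       661.9634
  Σ                    148.9048       848.7779
Price P = Σ PV = 148.9048.
Macaulay duration = Σ(t·PV) / P = 848.7779 / 148.9048 = 5.70014 years.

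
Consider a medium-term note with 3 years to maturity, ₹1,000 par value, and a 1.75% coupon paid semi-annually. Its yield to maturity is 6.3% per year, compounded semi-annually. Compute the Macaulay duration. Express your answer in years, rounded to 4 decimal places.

2.9304 years

Periodic yield y = 0.0315. Discount each cash flow and weight by its period:
  t   CF        PV=CF/(1+0.0315)^t    t·PV
  1         8.75         8.4828         8.4828
  2         8.75         8.2237        16.4475
  3         8.75         7.9726        23.9178
  4         8.75         7.7291        30.9166
  5         8.75         7.4931        37.4655
  6     1,008.75       837.4679     5,024.8072
  Σ                    877.3693     5,142.0374
Price P = Σ PV = 877.3693.
Macaulay duration = Σ(t·PV) / P = 5,142.0374 / 877.3693 = 5.86074 half-year periods.
In years: 5.86074 / 2 = 2.93037 years.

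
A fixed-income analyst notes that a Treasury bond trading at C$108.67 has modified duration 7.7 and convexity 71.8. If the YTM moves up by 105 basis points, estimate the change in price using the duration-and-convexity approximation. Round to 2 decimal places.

Duration effect: -D_mod·Δy = -7.7 × (+0.0105) = -0.080850
Convexity effect: ½·C·(Δy)² = 0.5 × 71.8 × (0.0105)² = +0.003957975
ΔP/P ≈ -0.080850 + 0.003957975 = -0.076892025
ΔP ≈ 108.67 × (-0.076892025) = -8.35585635675.

-C$8.36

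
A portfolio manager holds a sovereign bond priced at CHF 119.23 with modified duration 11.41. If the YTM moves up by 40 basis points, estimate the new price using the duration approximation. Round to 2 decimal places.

CHF 113.79

Duration approximation: ΔP/P ≈ -D_mod · Δy = -11.41 × (+0.004) = -0.045640.
New price ≈ 119.23 × (1 - 0.045640) = 113.7883428.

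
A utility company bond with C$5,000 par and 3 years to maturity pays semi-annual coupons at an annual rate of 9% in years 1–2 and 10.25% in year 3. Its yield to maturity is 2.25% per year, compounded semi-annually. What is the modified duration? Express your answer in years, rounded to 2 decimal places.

2.69 years

Periodic yield y = 0.01125. First find Macaulay duration:
  t   CF        PV=CF/(1+0.01125)^t    t·PV
  1       225.00       222.4969       222.4969
  2       225.00       220.0217       440.0433
  3       225.00       217.5740       652.7219
  4       225.00       215.1535       860.6139
  5       256.25       242.3099     1,211.5496
  6     5,256.25     4,915.0145    29,490.0871
  Σ                  6,032.5705    32,877.5128
P = 6,032.5705; Macaulay duration = 32,877.5128 / 6,032.5705 = 5.45000 half-year periods = 2.72500 years.
Modified duration = D_Mac / (1 + y) = 2.72500 / 1.01125 = 2.69469 years.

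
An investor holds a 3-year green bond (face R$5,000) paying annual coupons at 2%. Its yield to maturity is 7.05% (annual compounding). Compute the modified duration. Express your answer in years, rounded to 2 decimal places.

2.74 years

Periodic yield y = 0.0705. First find Macaulay duration:
  t   CF        PV=CF/(1+0.0705)^t    t·PV
  1       100.00        93.4143        93.4143
  2       100.00        87.2623       174.5246
  3     5,100.00     4,157.2885    12,471.8654
  Σ                  4,337.9651    12,739.8043
P = 4,337.9651; Macaulay duration = 12,739.8043 / 4,337.9651 = 2.93682 years.
Modified duration = D_Mac / (1 + y) = 2.93682 / 1.0705 = 2.74341 years.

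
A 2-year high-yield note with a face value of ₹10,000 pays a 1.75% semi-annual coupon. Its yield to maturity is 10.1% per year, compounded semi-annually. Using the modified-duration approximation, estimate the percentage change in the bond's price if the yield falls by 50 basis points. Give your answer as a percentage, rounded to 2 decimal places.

+0.94%

Periodic yield y = 0.0505. Modified duration first:
  t   CF        PV=CF/(1+0.0505)^t    t·PV
  1        87.50        83.2937        83.2937
  2        87.50        79.2895       158.5791
  3        87.50        75.4779       226.4337
  4    10,087.50     8,283.2224    33,132.8895
  Σ                  8,521.2835    33,601.1960
P = 8,521.2835; D_Mac = 3.94321 half-year periods = 1.97160 yrs; D_mod = 1.97160/(1+0.0505) = 1.87682 yrs.
ΔP/P ≈ -D_mod · Δy = -1.87682 × (-0.005) = +0.009384 = +0.9384%.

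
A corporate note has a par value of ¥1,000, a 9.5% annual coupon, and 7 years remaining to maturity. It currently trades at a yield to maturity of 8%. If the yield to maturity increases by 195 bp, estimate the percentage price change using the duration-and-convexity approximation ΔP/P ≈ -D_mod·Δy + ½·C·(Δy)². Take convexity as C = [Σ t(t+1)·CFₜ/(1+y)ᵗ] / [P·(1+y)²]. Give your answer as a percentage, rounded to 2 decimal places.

With y = 0.08:
  t   CF        PV=CF/(1+0.08)^t    t·PV        t(t+1)·PV
  1        95.00        87.9630        87.9630         175.9259
  2        95.00        81.4472       162.8944         488.6831
  3        95.00        75.4141       226.2422         904.9688
  4        95.00        69.8278       279.3113       1,396.5567
  5        95.00        64.6554       323.2770       1,939.6621
  6        95.00        59.8661       359.1967       2,514.3768
  7     1,095.00       638.9220     4,472.4539      35,779.6310
  Σ                  1,078.0956     5,911.3385      43,199.8045
P = 1,078.0956; D_Mac = 5.48313 yrs; D_mod = 5.07697 yrs; C = 34.35398.
Duration effect: -5.07697 × (+0.0195) = -0.099001
Convexity effect: 0.5 × 34.35398 × (0.0195)² = +0.0065315
ΔP/P ≈ -0.099001 + 0.0065315 = -0.092469 = -9.2469%.

-9.25%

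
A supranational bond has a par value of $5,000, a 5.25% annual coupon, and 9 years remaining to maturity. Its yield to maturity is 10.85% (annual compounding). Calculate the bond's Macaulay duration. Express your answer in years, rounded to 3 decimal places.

Periodic yield y = 0.1085. Discount each cash flow and weight by its year:
  t   CF        PV=CF/(1+0.1085)^t    t·PV
  1       262.50       236.8065       236.8065
  2       262.50       213.6279       427.2557
  3       262.50       192.7180       578.1539
  4       262.50       173.8547       695.4189
  5       262.50       156.8378       784.1891
  6       262.50       141.4865       848.9192
  7       262.50       127.6378       893.4648
  8       262.50       115.1446       921.1571
  9     5,262.50     2,082.4320    18,741.8881
  Σ                  3,440.5459    24,127.2535
Price P = Σ PV = 3,440.5459.
Macaulay duration = Σ(t·PV) / P = 24,127.2535 / 3,440.5459 = 7.01262 years.

7.013 years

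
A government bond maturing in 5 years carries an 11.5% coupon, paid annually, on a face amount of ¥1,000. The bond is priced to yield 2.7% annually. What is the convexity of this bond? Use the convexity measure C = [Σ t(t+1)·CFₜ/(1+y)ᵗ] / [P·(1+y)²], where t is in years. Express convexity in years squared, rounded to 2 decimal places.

22.58

With y = 0.027:
  t   CF        PV=CF/(1+0.027)^t    t·PV        t(t+1)·PV
  1       115.00       111.9766       111.9766         223.9533
  2       115.00       109.0327       218.0655         654.1965
  3       115.00       106.1663       318.4988       1,273.9951
  4       115.00       103.3751       413.5005       2,067.5026
  5     1,115.00       975.9389     4,879.6947      29,278.1684
  Σ                  1,406.4897     5,941.7361      33,497.8158
P = 1,406.4897.
Convexity = Σ t(t+1)·PV / [P·(1+y)²] = 33,497.8158 / (1,406.4897 × 1.054729) = 22.58079.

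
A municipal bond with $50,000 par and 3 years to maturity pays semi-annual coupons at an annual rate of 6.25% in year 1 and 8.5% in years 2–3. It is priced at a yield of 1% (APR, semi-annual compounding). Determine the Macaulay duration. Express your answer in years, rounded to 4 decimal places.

Periodic yield y = 0.005. Discount each cash flow and weight by its period:
  t   CF        PV=CF/(1+0.005)^t    t·PV
  1     1,562.50     1,554.7264     1,554.7264
  2     1,562.50     1,546.9914     3,093.9828
  3     2,125.00     2,093.4411     6,280.3233
  4     2,125.00     2,083.0260     8,332.1039
  5     2,125.00     2,072.6627    10,363.3134
  6    52,125.00    50,588.2548   303,529.5289
  Σ                 59,939.1024   333,153.9787
Price P = Σ PV = 59,939.1024.
Macaulay duration = Σ(t·PV) / P = 333,153.9787 / 59,939.1024 = 5.55821 half-year periods.
In years: 5.55821 / 2 = 2.77910 years.

2.7791 years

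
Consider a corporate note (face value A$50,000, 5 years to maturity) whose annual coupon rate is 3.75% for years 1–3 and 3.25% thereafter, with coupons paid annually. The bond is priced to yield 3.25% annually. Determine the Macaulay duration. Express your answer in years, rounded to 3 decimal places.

Periodic yield y = 0.0325. Discount each cash flow and weight by its year:
  t   CF        PV=CF/(1+0.0325)^t    t·PV
  1     1,875.00     1,815.9806     1,815.9806
  2     1,875.00     1,758.8190     3,517.6380
  3     1,875.00     1,703.4567     5,110.3700
  4     1,625.00     1,429.8587     5,719.4348
  5    51,625.00    43,995.6525   219,978.2625
  Σ                 50,703.7675   236,141.6859
Price P = Σ PV = 50,703.7675.
Macaulay duration = Σ(t·PV) / P = 236,141.6859 / 50,703.7675 = 4.65728 years.

4.657 years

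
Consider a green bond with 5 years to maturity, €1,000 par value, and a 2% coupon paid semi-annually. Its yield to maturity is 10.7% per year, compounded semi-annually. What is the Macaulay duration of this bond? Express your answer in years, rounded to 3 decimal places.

Periodic yield y = 0.0535. Discount each cash flow and weight by its period:
  t   CF        PV=CF/(1+0.0535)^t    t·PV
  1        10.00         9.4922         9.4922
  2        10.00         9.0101        18.0203
  3        10.00         8.5526        25.6577
  4        10.00         8.1182        32.4730
  5        10.00         7.7060        38.5298
  6        10.00         7.3146        43.8878
  7        10.00         6.9432        48.6022
  8        10.00         6.5906        52.7246
  9        10.00         6.2559        56.3030
  10    1,010.00       599.7579     5,997.5790
  Σ                    669.7413     6,323.2696
Price P = Σ PV = 669.7413.
Macaulay duration = Σ(t·PV) / P = 6,323.2696 / 669.7413 = 9.44136 half-year periods.
In years: 9.44136 / 2 = 4.72068 years.

4.721 years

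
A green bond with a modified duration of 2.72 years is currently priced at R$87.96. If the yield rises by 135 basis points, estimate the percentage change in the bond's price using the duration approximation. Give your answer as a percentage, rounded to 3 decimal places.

Duration approximation: ΔP/P ≈ -D_mod · Δy = -2.72 × (+0.0135) = -0.036720.
As a percentage: -3.6720%.

-3.672%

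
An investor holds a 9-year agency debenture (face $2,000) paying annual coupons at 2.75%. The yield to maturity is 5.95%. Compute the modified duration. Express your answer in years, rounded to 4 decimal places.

7.5026 years

Periodic yield y = 0.0595. First find Macaulay duration:
  t   CF        PV=CF/(1+0.0595)^t    t·PV
  1        55.00        51.9113        51.9113
  2        55.00        48.9960        97.9920
  3        55.00        46.2445       138.7334
  4        55.00        43.6474       174.5898
  5        55.00        41.1963       205.9813
  6        55.00        38.8827       233.2965
  7        55.00        36.6991       256.8940
  8        55.00        34.6382       277.1054
  9     2,055.00     1,221.5273    10,993.7457
  Σ                  1,563.7428    12,430.2494
P = 1,563.7428; Macaulay duration = 12,430.2494 / 1,563.7428 = 7.94904 years.
Modified duration = D_Mac / (1 + y) = 7.94904 / 1.0595 = 7.50263 years.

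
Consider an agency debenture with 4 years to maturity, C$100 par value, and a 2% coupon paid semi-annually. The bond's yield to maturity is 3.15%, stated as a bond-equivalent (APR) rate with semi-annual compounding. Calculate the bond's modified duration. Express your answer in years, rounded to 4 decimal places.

3.8005 years

Periodic yield y = 0.01575. First find Macaulay duration:
  t   CF        PV=CF/(1+0.01575)^t    t·PV
  1         1.00         0.9845         0.9845
  2         1.00         0.9692         1.9385
  3         1.00         0.9542         2.8626
  4         1.00         0.9394         3.7576
  5         1.00         0.9248         4.6242
  6         1.00         0.9105         5.4630
  7         1.00         0.8964         6.2747
  8       101.00        89.1306       713.0446
  Σ                     95.7096       738.9496
P = 95.7096; Macaulay duration = 738.9496 / 95.7096 = 7.72075 half-year periods = 3.86037 years.
Modified duration = D_Mac / (1 + y) = 3.86037 / 1.01575 = 3.80051 years.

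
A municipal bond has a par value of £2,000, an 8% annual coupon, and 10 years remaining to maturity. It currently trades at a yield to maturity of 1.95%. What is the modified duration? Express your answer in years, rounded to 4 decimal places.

7.6773 years

Periodic yield y = 0.0195. First find Macaulay duration:
  t   CF        PV=CF/(1+0.0195)^t    t·PV
  1       160.00       156.9397       156.9397
  2       160.00       153.9379       307.8758
  3       160.00       150.9935       452.9805
  4       160.00       148.1055       592.4218
  5       160.00       145.2726       726.3632
  6       160.00       142.4940       854.9640
  7       160.00       139.7685       978.3797
  8       160.00       137.0952     1,096.7613
  9       160.00       134.4729     1,210.2565
  10    2,160.00     1,780.6618    17,806.6183
  Σ                  3,089.7416    24,183.5609
P = 3,089.7416; Macaulay duration = 24,183.5609 / 3,089.7416 = 7.82705 years.
Modified duration = D_Mac / (1 + y) = 7.82705 / 1.0195 = 7.67734 years.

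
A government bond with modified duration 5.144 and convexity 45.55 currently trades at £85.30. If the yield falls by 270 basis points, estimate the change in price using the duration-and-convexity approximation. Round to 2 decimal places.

+£13.26

Duration effect: -D_mod·Δy = -5.144 × (-0.027) = +0.138888
Convexity effect: ½·C·(Δy)² = 0.5 × 45.55 × (-0.027)² = +0.016602975
ΔP/P ≈ +0.138888 + 0.016602975 = +0.155490975
ΔP ≈ 85.30 × (+0.155490975) = +13.2633801675.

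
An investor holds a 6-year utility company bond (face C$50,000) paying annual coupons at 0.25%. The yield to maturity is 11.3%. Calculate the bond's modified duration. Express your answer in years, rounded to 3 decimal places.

Periodic yield y = 0.113. First find Macaulay duration:
  t   CF        PV=CF/(1+0.113)^t    t·PV
  1       125.00       112.3091       112.3091
  2       125.00       100.9066       201.8133
  3       125.00        90.6618       271.9855
  4       125.00        81.4572       325.8287
  5       125.00        73.1870       365.9352
  6    50,125.00    26,368.3770   158,210.2621
  Σ                 26,826.8988   159,488.1339
P = 26,826.8988; Macaulay duration = 159,488.1339 / 26,826.8988 = 5.94508 years.
Modified duration = D_Mac / (1 + y) = 5.94508 / 1.113 = 5.34149 years.

5.341 years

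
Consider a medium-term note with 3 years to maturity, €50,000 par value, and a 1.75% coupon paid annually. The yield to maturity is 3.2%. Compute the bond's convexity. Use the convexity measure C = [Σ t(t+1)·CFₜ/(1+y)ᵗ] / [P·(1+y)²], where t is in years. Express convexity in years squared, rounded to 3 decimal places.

With y = 0.032:
  t   CF        PV=CF/(1+0.032)^t    t·PV        t(t+1)·PV
  1       875.00       847.8682       847.8682       1,695.7364
  2       875.00       821.5777     1,643.1555       4,929.4664
  3    50,875.00    46,287.6711   138,863.0133     555,452.0531
  Σ                 47,957.1170   141,354.0370     562,077.2560
P = 47,957.1170.
Convexity = Σ t(t+1)·PV / [P·(1+y)²] = 562,077.2560 / (47,957.1170 × 1.065024) = 11.00484.

11.005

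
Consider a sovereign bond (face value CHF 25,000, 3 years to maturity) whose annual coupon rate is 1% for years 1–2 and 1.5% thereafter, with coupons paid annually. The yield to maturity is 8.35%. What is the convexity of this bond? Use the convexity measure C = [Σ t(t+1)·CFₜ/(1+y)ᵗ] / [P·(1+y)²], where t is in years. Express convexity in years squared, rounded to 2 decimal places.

With y = 0.0835:
  t   CF        PV=CF/(1+0.0835)^t    t·PV        t(t+1)·PV
  1       250.00       230.7337       230.7337         461.4675
  2       250.00       212.9522       425.9044       1,277.7133
  3    25,375.00    19,948.9161    59,846.7483     239,386.9933
  Σ                 20,392.6021    60,503.3865     241,126.1741
P = 20,392.6021.
Convexity = Σ t(t+1)·PV / [P·(1+y)²] = 241,126.1741 / (20,392.6021 × 1.173972) = 10.07196.

10.07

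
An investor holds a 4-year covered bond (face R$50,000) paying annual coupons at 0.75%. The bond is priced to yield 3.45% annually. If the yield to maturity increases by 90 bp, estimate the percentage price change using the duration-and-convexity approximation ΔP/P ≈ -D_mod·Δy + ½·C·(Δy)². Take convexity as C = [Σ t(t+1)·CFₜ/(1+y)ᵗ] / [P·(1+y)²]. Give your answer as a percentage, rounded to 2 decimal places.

-3.36%

With y = 0.0345:
  t   CF        PV=CF/(1+0.0345)^t    t·PV        t(t+1)·PV
  1       375.00       362.4940       362.4940         724.9879
  2       375.00       350.4050       700.8100       2,102.4299
  3       375.00       338.7192     1,016.1575       4,064.6301
  4    50,375.00    43,983.8336   175,935.3343     879,676.6713
  Σ                 45,035.4517   178,014.7957     886,568.7193
P = 45,035.4517; D_Mac = 3.95277 yrs; D_mod = 3.82095 yrs; C = 18.39488.
Duration effect: -3.82095 × (+0.009) = -0.034389
Convexity effect: 0.5 × 18.39488 × (0.009)² = +0.0007450
ΔP/P ≈ -0.034389 + 0.0007450 = -0.033644 = -3.3644%.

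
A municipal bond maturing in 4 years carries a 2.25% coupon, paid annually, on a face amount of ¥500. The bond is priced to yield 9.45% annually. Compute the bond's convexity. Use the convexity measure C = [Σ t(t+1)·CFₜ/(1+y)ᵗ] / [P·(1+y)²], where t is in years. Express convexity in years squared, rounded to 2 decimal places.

With y = 0.0945:
  t   CF        PV=CF/(1+0.0945)^t    t·PV        t(t+1)·PV
  1        11.25        10.2787        10.2787          20.5573
  2        11.25         9.3912        18.7824          56.3472
  3        11.25         8.5804        25.7411         102.9643
  4       511.25       356.2626     1,425.0505       7,125.2524
  Σ                    384.5128     1,479.8526       7,305.1212
P = 384.5128.
Convexity = Σ t(t+1)·PV / [P·(1+y)²] = 7,305.1212 / (384.5128 × 1.197930) = 15.85934.

15.86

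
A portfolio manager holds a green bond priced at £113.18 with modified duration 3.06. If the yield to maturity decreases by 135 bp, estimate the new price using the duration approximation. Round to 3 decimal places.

£117.855

Duration approximation: ΔP/P ≈ -D_mod · Δy = -3.06 × (-0.0135) = +0.041310.
New price ≈ 113.18 × (1 + 0.041310) = 117.8554658.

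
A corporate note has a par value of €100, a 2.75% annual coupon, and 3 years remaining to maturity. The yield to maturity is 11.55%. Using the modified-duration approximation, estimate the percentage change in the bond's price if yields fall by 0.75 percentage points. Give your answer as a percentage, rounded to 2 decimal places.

+1.96%

Periodic yield y = 0.1155. Modified duration first:
  t   CF        PV=CF/(1+0.1155)^t    t·PV
  1         2.75         2.4653         2.4653
  2         2.75         2.2100         4.4200
  3       102.75        74.0241       222.0723
  Σ                     78.6994       228.9576
P = 78.6994; D_Mac = 2.90927 yrs; D_mod = 2.90927/(1+0.1155) = 2.60804 yrs.
ΔP/P ≈ -D_mod · Δy = -2.60804 × (-0.0075) = +0.019560 = +1.9560%.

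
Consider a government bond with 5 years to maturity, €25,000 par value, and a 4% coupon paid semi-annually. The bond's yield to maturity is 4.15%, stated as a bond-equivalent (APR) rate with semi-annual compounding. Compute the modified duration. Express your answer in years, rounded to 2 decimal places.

4.49 years

Periodic yield y = 0.02075. First find Macaulay duration:
  t   CF        PV=CF/(1+0.02075)^t    t·PV
  1       500.00       489.8359       489.8359
  2       500.00       479.8784       959.7569
  3       500.00       470.1234     1,410.3701
  4       500.00       460.5666     1,842.2664
  5       500.00       451.2041     2,256.0206
  6       500.00       442.0320     2,652.1918
  7       500.00       433.0463     3,031.3238
  8       500.00       424.2432     3,393.9456
  9       500.00       415.6191     3,740.5720
  10   25,500.00    20,765.6866   207,656.8656
  Σ                 24,832.2355   227,433.1487
P = 24,832.2355; Macaulay duration = 227,433.1487 / 24,832.2355 = 9.15879 half-year periods = 4.57939 years.
Modified duration = D_Mac / (1 + y) = 4.57939 / 1.02075 = 4.48630 years.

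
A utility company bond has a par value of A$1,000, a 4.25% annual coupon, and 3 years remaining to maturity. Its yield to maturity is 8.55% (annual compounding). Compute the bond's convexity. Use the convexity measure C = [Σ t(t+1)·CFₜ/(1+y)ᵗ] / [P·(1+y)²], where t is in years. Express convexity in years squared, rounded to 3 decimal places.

9.605

With y = 0.0855:
  t   CF        PV=CF/(1+0.0855)^t    t·PV        t(t+1)·PV
  1        42.50        39.1525        39.1525          78.3049
  2        42.50        36.0686        72.1372         216.4116
  3     1,042.50       815.0544     2,445.1631       9,780.6524
  Σ                    890.2754     2,556.4528      10,075.3690
P = 890.2754.
Convexity = Σ t(t+1)·PV / [P·(1+y)²] = 10,075.3690 / (890.2754 × 1.178310) = 9.60455.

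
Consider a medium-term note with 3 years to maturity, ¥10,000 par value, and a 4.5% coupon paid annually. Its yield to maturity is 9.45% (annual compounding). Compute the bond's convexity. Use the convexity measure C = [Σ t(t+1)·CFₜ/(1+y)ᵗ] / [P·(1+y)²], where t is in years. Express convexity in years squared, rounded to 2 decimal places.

9.41

With y = 0.0945:
  t   CF        PV=CF/(1+0.0945)^t    t·PV        t(t+1)·PV
  1       450.00       411.1466       411.1466         822.2933
  2       450.00       375.6479       751.2958       2,253.8875
  3    10,450.00     7,970.1958    23,910.5875      95,642.3501
  Σ                  8,756.9904    25,073.0300      98,718.5308
P = 8,756.9904.
Convexity = Σ t(t+1)·PV / [P·(1+y)²] = 98,718.5308 / (8,756.9904 × 1.197930) = 9.41049.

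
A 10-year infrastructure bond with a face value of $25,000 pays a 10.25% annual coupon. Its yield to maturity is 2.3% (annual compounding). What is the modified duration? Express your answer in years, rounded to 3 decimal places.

7.336 years

Periodic yield y = 0.023. First find Macaulay duration:
  t   CF        PV=CF/(1+0.023)^t    t·PV
  1     2,562.50     2,504.8876     2,504.8876
  2     2,562.50     2,448.5705     4,897.1409
  3     2,562.50     2,393.5195     7,180.5585
  4     2,562.50     2,339.7063     9,358.8251
  5     2,562.50     2,287.1029    11,435.5145
  6     2,562.50     2,235.6822    13,414.0933
  7     2,562.50     2,185.4176    15,297.9233
  8     2,562.50     2,136.2831    17,090.2648
  9     2,562.50     2,088.2533    18,794.2795
  10   27,562.50    21,956.4574   219,564.5741
  Σ                 42,575.8803   319,538.0616
P = 42,575.8803; Macaulay duration = 319,538.0616 / 42,575.8803 = 7.50514 years.
Modified duration = D_Mac / (1 + y) = 7.50514 / 1.023 = 7.33641 years.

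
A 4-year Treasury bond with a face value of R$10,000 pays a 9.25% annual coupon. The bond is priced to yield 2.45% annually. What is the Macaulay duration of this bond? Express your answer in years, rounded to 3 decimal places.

Periodic yield y = 0.0245. Discount each cash flow and weight by its year:
  t   CF        PV=CF/(1+0.0245)^t    t·PV
  1       925.00       902.8795       902.8795
  2       925.00       881.2879     1,762.5758
  3       925.00       860.2127     2,580.6381
  4    10,925.00     9,916.8466    39,667.3863
  Σ                 12,561.2266    44,913.4797
Price P = Σ PV = 12,561.2266.
Macaulay duration = Σ(t·PV) / P = 44,913.4797 / 12,561.2266 = 3.57556 years.

3.576 years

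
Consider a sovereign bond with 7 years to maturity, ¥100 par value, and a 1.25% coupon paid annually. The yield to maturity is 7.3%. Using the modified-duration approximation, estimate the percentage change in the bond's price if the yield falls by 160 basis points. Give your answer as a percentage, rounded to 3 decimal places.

Periodic yield y = 0.073. Modified duration first:
  t   CF        PV=CF/(1+0.073)^t    t·PV
  1         1.25         1.1650         1.1650
  2         1.25         1.0857         2.1714
  3         1.25         1.0118         3.0355
  4         1.25         0.9430         3.7720
  5         1.25         0.8788         4.3942
  6         1.25         0.8191         4.9143
  7       101.25        61.8297       432.8077
  Σ                     67.7331       452.2601
P = 67.7331; D_Mac = 6.67710 yrs; D_mod = 6.67710/(1+0.073) = 6.22283 yrs.
ΔP/P ≈ -D_mod · Δy = -6.22283 × (-0.016) = +0.099565 = +9.9565%.

+9.957%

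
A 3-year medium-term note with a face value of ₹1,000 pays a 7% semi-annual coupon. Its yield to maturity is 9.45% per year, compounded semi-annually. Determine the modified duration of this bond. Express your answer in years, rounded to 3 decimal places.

2.624 years

Periodic yield y = 0.04725. First find Macaulay duration:
  t   CF        PV=CF/(1+0.04725)^t    t·PV
  1        35.00        33.4209        33.4209
  2        35.00        31.9130        63.8260
  3        35.00        30.4731        91.4194
  4        35.00        29.0982       116.3929
  5        35.00        27.7854       138.9269
  6     1,035.00       784.5816     4,707.4898
  Σ                    937.2722     5,151.4757
P = 937.2722; Macaulay duration = 5,151.4757 / 937.2722 = 5.49624 half-year periods = 2.74812 years.
Modified duration = D_Mac / (1 + y) = 2.74812 / 1.04725 = 2.62413 years.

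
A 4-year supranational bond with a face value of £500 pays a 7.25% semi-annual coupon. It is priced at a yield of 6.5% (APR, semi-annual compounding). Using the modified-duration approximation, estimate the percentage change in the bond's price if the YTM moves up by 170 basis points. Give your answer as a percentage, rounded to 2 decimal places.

-5.84%

Periodic yield y = 0.0325. Modified duration first:
  t   CF        PV=CF/(1+0.0325)^t    t·PV
  1       18.125        17.5545        17.5545
  2       18.125        17.0019        34.0038
  3       18.125        16.4667        49.4002
  4       18.125        15.9484        63.7937
  5       18.125        15.4464        77.2321
  6       18.125        14.9602        89.7613
  7       18.125        14.4893       101.4251
  8      518.125       401.1567     3,209.2537
  Σ                    513.0242     3,642.4244
P = 513.0242; D_Mac = 7.09991 half-year periods = 3.54995 yrs; D_mod = 3.54995/(1+0.0325) = 3.43821 yrs.
ΔP/P ≈ -D_mod · Δy = -3.43821 × (+0.017) = -0.058450 = -5.8450%.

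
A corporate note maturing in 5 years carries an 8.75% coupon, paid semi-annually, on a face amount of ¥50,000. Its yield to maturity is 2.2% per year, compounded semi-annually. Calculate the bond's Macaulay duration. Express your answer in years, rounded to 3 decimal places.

4.277 years

Periodic yield y = 0.011. Discount each cash flow and weight by its period:
  t   CF        PV=CF/(1+0.011)^t    t·PV
  1     2,187.50     2,163.6993     2,163.6993
  2     2,187.50     2,140.1576     4,280.3151
  3     2,187.50     2,116.8720     6,350.6159
  4     2,187.50     2,093.8397     8,375.3590
  5     2,187.50     2,071.0581    10,355.2905
  6     2,187.50     2,048.5243    12,291.1460
  7     2,187.50     2,026.2357    14,183.6502
  8     2,187.50     2,004.1897    16,033.5173
  9     2,187.50     1,982.3834    17,841.4510
  10   52,187.50    46,779.4312   467,794.3121
  Σ                 65,426.3911   559,669.3565
Price P = Σ PV = 65,426.3911.
Macaulay duration = Σ(t·PV) / P = 559,669.3565 / 65,426.3911 = 8.55418 half-year periods.
In years: 8.55418 / 2 = 4.27709 years.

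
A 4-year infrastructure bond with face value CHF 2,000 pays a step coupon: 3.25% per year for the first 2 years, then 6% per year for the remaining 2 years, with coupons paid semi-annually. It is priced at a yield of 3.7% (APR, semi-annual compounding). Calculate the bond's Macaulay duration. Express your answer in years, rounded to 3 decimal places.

Periodic yield y = 0.0185. Discount each cash flow and weight by its period:
  t   CF        PV=CF/(1+0.0185)^t    t·PV
  1        32.50        31.9097        31.9097
  2        32.50        31.3301        62.6601
  3        32.50        30.7610        92.2830
  4        32.50        30.2022       120.8090
  5        60.00        54.7452       273.7260
  6        60.00        53.7508       322.5049
  7        60.00        52.7745       369.4214
  8     2,060.00     1,779.0123    14,232.0985
  Σ                  2,064.4858    15,505.4126
Price P = Σ PV = 2,064.4858.
Macaulay duration = Σ(t·PV) / P = 15,505.4126 / 2,064.4858 = 7.51054 half-year periods.
In years: 7.51054 / 2 = 3.75527 years.

3.755 years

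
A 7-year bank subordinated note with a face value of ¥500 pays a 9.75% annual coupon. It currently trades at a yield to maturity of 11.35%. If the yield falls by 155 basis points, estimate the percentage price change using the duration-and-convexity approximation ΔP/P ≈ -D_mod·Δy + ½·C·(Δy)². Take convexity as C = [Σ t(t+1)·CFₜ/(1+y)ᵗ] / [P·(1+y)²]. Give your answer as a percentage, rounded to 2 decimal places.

With y = 0.1135:
  t   CF        PV=CF/(1+0.1135)^t    t·PV        t(t+1)·PV
  1        48.75        43.7809        43.7809          87.5617
  2        48.75        39.3182        78.6365         235.9095
  3        48.75        35.3105       105.9315         423.7261
  4        48.75        31.7113       126.8451         634.2255
  5        48.75        28.4789       142.3946         854.3676
  6        48.75        25.5760       153.4562       1,074.1937
  7       548.75       258.5491     1,809.8435      14,478.7480
  Σ                    462.7249     2,460.8883      17,788.7322
P = 462.7249; D_Mac = 5.31825 yrs; D_mod = 4.77616 yrs; C = 31.00571.
Duration effect: -4.77616 × (-0.0155) = +0.074030
Convexity effect: 0.5 × 31.00571 × (-0.0155)² = +0.0037246
ΔP/P ≈ +0.074030 + 0.0037246 = +0.077755 = +7.7755%.

+7.78%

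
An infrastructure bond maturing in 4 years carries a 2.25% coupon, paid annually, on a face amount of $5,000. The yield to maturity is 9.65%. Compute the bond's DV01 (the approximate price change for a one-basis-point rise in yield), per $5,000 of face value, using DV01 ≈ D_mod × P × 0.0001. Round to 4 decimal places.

$1.3400

Periodic yield y = 0.0965.
  t   CF        PV=CF/(1+0.0965)^t    t·PV
  1       112.50       102.5992       102.5992
  2       112.50        93.5697       187.1394
  3       112.50        85.3349       256.0047
  4     5,112.50     3,536.7045    14,146.8181
  Σ                  3,818.2083    14,692.5613
P = 3,818.2083; D_Mac = 3.84803 yrs; D_mod = 3.50937 yrs.
DV01 ≈ 3.50937 × 3,818.2083 × 0.0001 = 1.339951.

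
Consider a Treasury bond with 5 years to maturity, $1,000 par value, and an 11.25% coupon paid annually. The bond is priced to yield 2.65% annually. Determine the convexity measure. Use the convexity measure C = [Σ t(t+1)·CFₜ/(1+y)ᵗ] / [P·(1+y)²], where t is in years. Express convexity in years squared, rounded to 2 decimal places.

With y = 0.0265:
  t   CF        PV=CF/(1+0.0265)^t    t·PV        t(t+1)·PV
  1       112.50       109.5957       109.5957         219.1914
  2       112.50       106.7664       213.5328         640.5984
  3       112.50       104.0101       312.0304       1,248.1216
  4       112.50       101.3250       405.3001       2,026.5004
  5     1,112.50       976.1246     4,880.6229      29,283.7375
  Σ                  1,397.8219     5,921.0819      33,418.1495
P = 1,397.8219.
Convexity = Σ t(t+1)·PV / [P·(1+y)²] = 33,418.1495 / (1,397.8219 × 1.053702) = 22.68886.

22.69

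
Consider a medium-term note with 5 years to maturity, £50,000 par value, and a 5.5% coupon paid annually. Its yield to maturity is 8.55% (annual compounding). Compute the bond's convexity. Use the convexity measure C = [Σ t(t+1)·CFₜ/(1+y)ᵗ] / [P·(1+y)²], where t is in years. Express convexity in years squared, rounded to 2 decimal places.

With y = 0.0855:
  t   CF        PV=CF/(1+0.0855)^t    t·PV        t(t+1)·PV
  1     2,750.00     2,533.3947     2,533.3947       5,066.7895
  2     2,750.00     2,333.8505     4,667.7011      14,003.1032
  3     2,750.00     2,150.0235     6,450.0706      25,800.2822
  4     2,750.00     1,980.6757     7,922.7030      39,613.5148
  5    52,750.00    35,000.4256   175,002.1279   1,050,012.7672
  Σ                 43,998.3701   196,575.9972   1,134,496.4569
P = 43,998.3701.
Convexity = Σ t(t+1)·PV / [P·(1+y)²] = 1,134,496.4569 / (43,998.3701 × 1.178310) = 21.88300.

21.88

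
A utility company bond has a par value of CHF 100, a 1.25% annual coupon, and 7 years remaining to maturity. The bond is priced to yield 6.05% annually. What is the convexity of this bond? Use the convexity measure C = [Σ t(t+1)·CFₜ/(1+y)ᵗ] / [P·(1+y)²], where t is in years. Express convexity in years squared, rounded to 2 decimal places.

46.91

With y = 0.0605:
  t   CF        PV=CF/(1+0.0605)^t    t·PV        t(t+1)·PV
  1         1.25         1.1787         1.1787           2.3574
  2         1.25         1.1114         2.2229           6.6687
  3         1.25         1.0480         3.1441          12.5765
  4         1.25         0.9883         3.9530          19.7650
  5         1.25         0.9319         4.6594          27.9562
  6         1.25         0.8787         5.2723          36.9059
  7       101.25        67.1151       469.8058       3,758.4463
  Σ                     73.2521       490.2361       3,864.6759
P = 73.2521.
Convexity = Σ t(t+1)·PV / [P·(1+y)²] = 3,864.6759 / (73.2521 × 1.124660) = 46.91066.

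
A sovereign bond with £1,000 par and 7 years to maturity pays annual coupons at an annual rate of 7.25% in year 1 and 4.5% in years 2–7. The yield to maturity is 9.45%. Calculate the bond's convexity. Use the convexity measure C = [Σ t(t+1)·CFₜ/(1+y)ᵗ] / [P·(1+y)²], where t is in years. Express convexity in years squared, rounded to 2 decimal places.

36.89

With y = 0.0945:
  t   CF        PV=CF/(1+0.0945)^t    t·PV        t(t+1)·PV
  1        72.50        66.2403        66.2403         132.4806
  2        45.00        37.5648        75.1296         225.3887
  3        45.00        34.3214       102.9643         411.8570
  4        45.00        31.3581       125.4323         627.1616
  5        45.00        28.6506       143.2530         859.5179
  6        45.00        26.1769       157.0613       1,099.4291
  7     1,045.00       555.4001     3,887.8005      31,102.4038
  Σ                    779.7121     4,557.8812      34,458.2387
P = 779.7121.
Convexity = Σ t(t+1)·PV / [P·(1+y)²] = 34,458.2387 / (779.7121 × 1.197930) = 36.89158.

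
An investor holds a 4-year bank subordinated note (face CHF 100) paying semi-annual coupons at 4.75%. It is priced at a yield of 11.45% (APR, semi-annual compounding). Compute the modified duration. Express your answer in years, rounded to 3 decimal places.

Periodic yield y = 0.05725. First find Macaulay duration:
  t   CF        PV=CF/(1+0.05725)^t    t·PV
  1        2.375         2.2464         2.2464
  2        2.375         2.1248         4.2495
  3        2.375         2.0097         6.0291
  4        2.375         1.9009         7.6035
  5        2.375         1.7979         8.9897
  6        2.375         1.7006        10.2035
  7        2.375         1.6085        11.2595
  8      102.375        65.5801       524.6411
  Σ                     78.9689       575.2223
P = 78.9689; Macaulay duration = 575.2223 / 78.9689 = 7.28416 half-year periods = 3.64208 years.
Modified duration = D_Mac / (1 + y) = 3.64208 / 1.05725 = 3.44486 years.

3.445 years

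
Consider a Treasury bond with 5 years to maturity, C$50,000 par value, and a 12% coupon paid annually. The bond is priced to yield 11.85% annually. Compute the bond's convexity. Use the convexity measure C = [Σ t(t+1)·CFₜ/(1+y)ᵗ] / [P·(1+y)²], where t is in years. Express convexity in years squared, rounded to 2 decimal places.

With y = 0.1185:
  t   CF        PV=CF/(1+0.1185)^t    t·PV        t(t+1)·PV
  1     6,000.00     5,364.3272     5,364.3272      10,728.6544
  2     6,000.00     4,796.0011     9,592.0022      28,776.0066
  3     6,000.00     4,287.8865    12,863.6596      51,454.6385
  4     6,000.00     3,833.6044    15,334.4177      76,672.0883
  5    56,000.00    31,989.5466   159,947.7331     959,686.3983
  Σ                 50,271.3659   203,102.1397   1,127,317.7861
P = 50,271.3659.
Convexity = Σ t(t+1)·PV / [P·(1+y)²] = 1,127,317.7861 / (50,271.3659 × 1.251042) = 17.92477.

17.92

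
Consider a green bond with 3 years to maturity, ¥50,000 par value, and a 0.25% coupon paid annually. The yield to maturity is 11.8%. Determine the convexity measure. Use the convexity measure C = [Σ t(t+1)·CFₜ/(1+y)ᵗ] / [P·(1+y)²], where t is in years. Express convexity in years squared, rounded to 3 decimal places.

With y = 0.118:
  t   CF        PV=CF/(1+0.118)^t    t·PV        t(t+1)·PV
  1       125.00       111.8068       111.8068         223.6136
  2       125.00       100.0061       200.0122         600.0365
  3    50,125.00    35,869.8016   107,609.4049     430,437.6196
  Σ                 36,081.6145   107,921.2239     431,261.2697
P = 36,081.6145.
Convexity = Σ t(t+1)·PV / [P·(1+y)²] = 431,261.2697 / (36,081.6145 × 1.249924) = 9.56249.

9.562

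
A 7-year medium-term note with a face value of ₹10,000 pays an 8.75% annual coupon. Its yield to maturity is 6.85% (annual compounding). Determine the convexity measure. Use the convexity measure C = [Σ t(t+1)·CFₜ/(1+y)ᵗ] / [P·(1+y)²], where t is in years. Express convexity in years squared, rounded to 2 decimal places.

36.12

With y = 0.0685:
  t   CF        PV=CF/(1+0.0685)^t    t·PV        t(t+1)·PV
  1       875.00       818.9050       818.9050       1,637.8100
  2       875.00       766.4062     1,532.8124       4,598.4371
  3       875.00       717.2730     2,151.8190       8,607.2758
  4       875.00       671.2896     2,685.1586      13,425.7929
  5       875.00       628.2542     3,141.2711      18,847.6269
  6       875.00       587.9778     3,527.8665      24,695.0656
  7    10,875.00     6,839.2358    47,874.6509     382,997.2072
  Σ                 11,029.3416    61,732.4835     454,809.2155
P = 11,029.3416.
Convexity = Σ t(t+1)·PV / [P·(1+y)²] = 454,809.2155 / (11,029.3416 × 1.141692) = 36.11858.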